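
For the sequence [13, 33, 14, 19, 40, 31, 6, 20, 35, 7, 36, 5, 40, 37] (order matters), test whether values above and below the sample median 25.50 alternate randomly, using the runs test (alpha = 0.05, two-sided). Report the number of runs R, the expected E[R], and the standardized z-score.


Step 1: Compute median = 25.50; label A = above, B = below.
Labels in order: BABBAABBABABAA  (n_A = 7, n_B = 7)
Step 2: Count runs R = 10.
Step 3: Under H0 (random ordering), E[R] = 2*n_A*n_B/(n_A+n_B) + 1 = 2*7*7/14 + 1 = 8.0000.
        Var[R] = 2*n_A*n_B*(2*n_A*n_B - n_A - n_B) / ((n_A+n_B)^2 * (n_A+n_B-1)) = 8232/2548 = 3.2308.
        SD[R] = 1.7974.
Step 4: Continuity-corrected z = (R - 0.5 - E[R]) / SD[R] = (10 - 0.5 - 8.0000) / 1.7974 = 0.8345.
Step 5: Two-sided p-value via normal approximation = 2*(1 - Phi(|z|)) = 0.403986.
Step 6: alpha = 0.05. fail to reject H0.

R = 10, z = 0.8345, p = 0.403986, fail to reject H0.


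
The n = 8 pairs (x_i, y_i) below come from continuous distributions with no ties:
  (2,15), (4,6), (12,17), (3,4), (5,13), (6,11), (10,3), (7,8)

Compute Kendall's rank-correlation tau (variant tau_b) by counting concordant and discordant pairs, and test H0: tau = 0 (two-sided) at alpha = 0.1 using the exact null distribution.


Step 1: Enumerate the 28 unordered pairs (i,j) with i<j and classify each by sign(x_j-x_i) * sign(y_j-y_i).
  (1,2):dx=+2,dy=-9->D; (1,3):dx=+10,dy=+2->C; (1,4):dx=+1,dy=-11->D; (1,5):dx=+3,dy=-2->D
  (1,6):dx=+4,dy=-4->D; (1,7):dx=+8,dy=-12->D; (1,8):dx=+5,dy=-7->D; (2,3):dx=+8,dy=+11->C
  (2,4):dx=-1,dy=-2->C; (2,5):dx=+1,dy=+7->C; (2,6):dx=+2,dy=+5->C; (2,7):dx=+6,dy=-3->D
  (2,8):dx=+3,dy=+2->C; (3,4):dx=-9,dy=-13->C; (3,5):dx=-7,dy=-4->C; (3,6):dx=-6,dy=-6->C
  (3,7):dx=-2,dy=-14->C; (3,8):dx=-5,dy=-9->C; (4,5):dx=+2,dy=+9->C; (4,6):dx=+3,dy=+7->C
  (4,7):dx=+7,dy=-1->D; (4,8):dx=+4,dy=+4->C; (5,6):dx=+1,dy=-2->D; (5,7):dx=+5,dy=-10->D
  (5,8):dx=+2,dy=-5->D; (6,7):dx=+4,dy=-8->D; (6,8):dx=+1,dy=-3->D; (7,8):dx=-3,dy=+5->D
Step 2: C = 14, D = 14, total pairs = 28.
Step 3: tau = (C - D)/(n(n-1)/2) = (14 - 14)/28 = 0.000000.
Step 4: Exact two-sided p-value (enumerate n! = 40320 permutations of y under H0): p = 1.000000.
Step 5: alpha = 0.1. fail to reject H0.

tau_b = 0.0000 (C=14, D=14), p = 1.000000, fail to reject H0.


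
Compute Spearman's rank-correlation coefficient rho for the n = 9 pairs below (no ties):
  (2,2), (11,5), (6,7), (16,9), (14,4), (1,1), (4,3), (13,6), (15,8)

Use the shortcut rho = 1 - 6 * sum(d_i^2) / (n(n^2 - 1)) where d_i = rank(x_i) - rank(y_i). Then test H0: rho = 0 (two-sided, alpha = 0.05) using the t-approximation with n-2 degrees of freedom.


Step 1: Rank x and y separately (midranks; no ties here).
rank(x): 2->2, 11->5, 6->4, 16->9, 14->7, 1->1, 4->3, 13->6, 15->8
rank(y): 2->2, 5->5, 7->7, 9->9, 4->4, 1->1, 3->3, 6->6, 8->8
Step 2: d_i = R_x(i) - R_y(i); compute d_i^2.
  (2-2)^2=0, (5-5)^2=0, (4-7)^2=9, (9-9)^2=0, (7-4)^2=9, (1-1)^2=0, (3-3)^2=0, (6-6)^2=0, (8-8)^2=0
sum(d^2) = 18.
Step 3: rho = 1 - 6*18 / (9*(9^2 - 1)) = 1 - 108/720 = 0.850000.
Step 4: Under H0, t = rho * sqrt((n-2)/(1-rho^2)) = 4.2691 ~ t(7).
Step 5: Two-sided p-value from the t-distribution with 7 df = 0.003705.
Step 6: alpha = 0.05. reject H0.

rho = 0.8500, p = 0.003705, reject H0 at alpha = 0.05.


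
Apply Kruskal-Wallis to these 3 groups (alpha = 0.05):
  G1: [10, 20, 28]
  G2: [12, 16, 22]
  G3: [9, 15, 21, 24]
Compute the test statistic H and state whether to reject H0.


Step 1: Combine all N = 10 observations and assign midranks.
sorted (value, group, rank): (9,G3,1), (10,G1,2), (12,G2,3), (15,G3,4), (16,G2,5), (20,G1,6), (21,G3,7), (22,G2,8), (24,G3,9), (28,G1,10)
Step 2: Sum ranks within each group.
R_1 = 18 (n_1 = 3)
R_2 = 16 (n_2 = 3)
R_3 = 21 (n_3 = 4)
Step 3: H = 12/(N(N+1)) * sum(R_i^2/n_i) - 3(N+1)
     = 12/(10*11) * (18^2/3 + 16^2/3 + 21^2/4) - 3*11
     = 0.109091 * 303.583 - 33
     = 0.118182.
Step 4: No ties, so H is used without correction.
Step 5: Under H0, H ~ chi^2(2); p-value = 0.942621.
Step 6: alpha = 0.05. fail to reject H0.

H = 0.1182, df = 2, p = 0.942621, fail to reject H0.


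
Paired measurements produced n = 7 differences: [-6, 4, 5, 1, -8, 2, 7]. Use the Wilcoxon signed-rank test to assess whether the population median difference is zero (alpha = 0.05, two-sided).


Step 1: Drop any zero differences (none here) and take |d_i|.
|d| = [6, 4, 5, 1, 8, 2, 7]
Step 2: Midrank |d_i| (ties get averaged ranks).
ranks: |6|->5, |4|->3, |5|->4, |1|->1, |8|->7, |2|->2, |7|->6
Step 3: Attach original signs; sum ranks with positive sign and with negative sign.
W+ = 3 + 4 + 1 + 2 + 6 = 16
W- = 5 + 7 = 12
(Check: W+ + W- = 28 should equal n(n+1)/2 = 28.)
Step 4: Test statistic W = min(W+, W-) = 12.
Step 5: No ties, so the exact null distribution over the 2^7 = 128 sign assignments gives the two-sided p-value = 0.812500.
Step 6: alpha = 0.05. fail to reject H0.

W+ = 16, W- = 12, W = min = 12, p = 0.812500, fail to reject H0.


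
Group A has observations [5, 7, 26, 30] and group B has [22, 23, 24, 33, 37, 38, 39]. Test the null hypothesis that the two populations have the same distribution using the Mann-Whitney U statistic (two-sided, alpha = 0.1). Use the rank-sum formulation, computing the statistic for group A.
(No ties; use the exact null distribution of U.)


Step 1: Combine and sort all 11 observations; assign midranks.
sorted (value, group): (5,X), (7,X), (22,Y), (23,Y), (24,Y), (26,X), (30,X), (33,Y), (37,Y), (38,Y), (39,Y)
ranks: 5->1, 7->2, 22->3, 23->4, 24->5, 26->6, 30->7, 33->8, 37->9, 38->10, 39->11
Step 2: Rank sum for X: R1 = 1 + 2 + 6 + 7 = 16.
Step 3: U_X = R1 - n1(n1+1)/2 = 16 - 4*5/2 = 16 - 10 = 6.
       U_Y = n1*n2 - U_X = 28 - 6 = 22.
Step 4: No ties, so the exact null distribution of U (based on enumerating the C(11,4) = 330 equally likely rank assignments) gives the two-sided p-value.
Step 5: p-value = 0.163636; compare to alpha = 0.1. fail to reject H0.

U_X = 6, p = 0.163636, fail to reject H0 at alpha = 0.1.


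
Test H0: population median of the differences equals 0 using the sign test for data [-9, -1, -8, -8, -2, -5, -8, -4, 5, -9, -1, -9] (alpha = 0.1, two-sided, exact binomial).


Step 1: Discard zero differences. Original n = 12; n_eff = number of nonzero differences = 12.
Nonzero differences (with sign): -9, -1, -8, -8, -2, -5, -8, -4, +5, -9, -1, -9
Step 2: Count signs: positive = 1, negative = 11.
Step 3: Under H0: P(positive) = 0.5, so the number of positives S ~ Bin(12, 0.5).
Step 4: Two-sided exact p-value = sum of Bin(12,0.5) probabilities at or below the observed probability = 0.006348.
Step 5: alpha = 0.1. reject H0.

n_eff = 12, pos = 1, neg = 11, p = 0.006348, reject H0.


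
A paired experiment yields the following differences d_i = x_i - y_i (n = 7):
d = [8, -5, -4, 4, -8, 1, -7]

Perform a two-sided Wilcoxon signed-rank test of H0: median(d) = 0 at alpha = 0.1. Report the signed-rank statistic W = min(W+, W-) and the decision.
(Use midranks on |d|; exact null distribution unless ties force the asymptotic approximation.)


Step 1: Drop any zero differences (none here) and take |d_i|.
|d| = [8, 5, 4, 4, 8, 1, 7]
Step 2: Midrank |d_i| (ties get averaged ranks).
ranks: |8|->6.5, |5|->4, |4|->2.5, |4|->2.5, |8|->6.5, |1|->1, |7|->5
Step 3: Attach original signs; sum ranks with positive sign and with negative sign.
W+ = 6.5 + 2.5 + 1 = 10
W- = 4 + 2.5 + 6.5 + 5 = 18
(Check: W+ + W- = 28 should equal n(n+1)/2 = 28.)
Step 4: Test statistic W = min(W+, W-) = 10.
Step 5: Ties in |d|, so use the tie-corrected normal approximation.
        E[W] = n(n+1)/4 = 7*8/4 = 14.
        Tie groups: |d|=4 (t=2), |d|=8 (t=2); sum(t^3 - t) = 12.
        Var[W] = n(n+1)(2n+1)/24 - sum(t^3-t)/48 = 840/24 - 12/48 = 34.75.
        z = (W - E[W]) / sqrt(Var[W]) = (10 - 14) / 5.8949 = -0.6786.
        Two-sided p = 2*Phi(z) = 0.497422.
Step 6: alpha = 0.1. fail to reject H0.

W+ = 10, W- = 18, W = min = 10, p = 0.497422, fail to reject H0.


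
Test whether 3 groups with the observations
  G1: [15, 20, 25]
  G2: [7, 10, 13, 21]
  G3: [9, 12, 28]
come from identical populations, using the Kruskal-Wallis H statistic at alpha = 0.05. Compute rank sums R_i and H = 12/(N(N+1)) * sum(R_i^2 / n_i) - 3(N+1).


Step 1: Combine all N = 10 observations and assign midranks.
sorted (value, group, rank): (7,G2,1), (9,G3,2), (10,G2,3), (12,G3,4), (13,G2,5), (15,G1,6), (20,G1,7), (21,G2,8), (25,G1,9), (28,G3,10)
Step 2: Sum ranks within each group.
R_1 = 22 (n_1 = 3)
R_2 = 17 (n_2 = 4)
R_3 = 16 (n_3 = 3)
Step 3: H = 12/(N(N+1)) * sum(R_i^2/n_i) - 3(N+1)
     = 12/(10*11) * (22^2/3 + 17^2/4 + 16^2/3) - 3*11
     = 0.109091 * 318.917 - 33
     = 1.790909.
Step 4: No ties, so H is used without correction.
Step 5: Under H0, H ~ chi^2(2); p-value = 0.408422.
Step 6: alpha = 0.05. fail to reject H0.

H = 1.7909, df = 2, p = 0.408422, fail to reject H0.


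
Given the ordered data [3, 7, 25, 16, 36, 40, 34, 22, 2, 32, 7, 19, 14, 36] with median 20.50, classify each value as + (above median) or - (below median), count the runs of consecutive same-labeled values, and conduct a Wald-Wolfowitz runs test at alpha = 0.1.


Step 1: Compute median = 20.50; label A = above, B = below.
Labels in order: BBABAAAABABBBA  (n_A = 7, n_B = 7)
Step 2: Count runs R = 8.
Step 3: Under H0 (random ordering), E[R] = 2*n_A*n_B/(n_A+n_B) + 1 = 2*7*7/14 + 1 = 8.0000.
        Var[R] = 2*n_A*n_B*(2*n_A*n_B - n_A - n_B) / ((n_A+n_B)^2 * (n_A+n_B-1)) = 8232/2548 = 3.2308.
        SD[R] = 1.7974.
Step 4: R = E[R], so z = 0 with no continuity correction.
Step 5: Two-sided p-value via normal approximation = 2*(1 - Phi(|z|)) = 1.000000.
Step 6: alpha = 0.1. fail to reject H0.

R = 8, z = 0.0000, p = 1.000000, fail to reject H0.


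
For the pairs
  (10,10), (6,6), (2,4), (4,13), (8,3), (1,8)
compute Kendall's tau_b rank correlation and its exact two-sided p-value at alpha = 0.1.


Step 1: Enumerate the 15 unordered pairs (i,j) with i<j and classify each by sign(x_j-x_i) * sign(y_j-y_i).
  (1,2):dx=-4,dy=-4->C; (1,3):dx=-8,dy=-6->C; (1,4):dx=-6,dy=+3->D; (1,5):dx=-2,dy=-7->C
  (1,6):dx=-9,dy=-2->C; (2,3):dx=-4,dy=-2->C; (2,4):dx=-2,dy=+7->D; (2,5):dx=+2,dy=-3->D
  (2,6):dx=-5,dy=+2->D; (3,4):dx=+2,dy=+9->C; (3,5):dx=+6,dy=-1->D; (3,6):dx=-1,dy=+4->D
  (4,5):dx=+4,dy=-10->D; (4,6):dx=-3,dy=-5->C; (5,6):dx=-7,dy=+5->D
Step 2: C = 7, D = 8, total pairs = 15.
Step 3: tau = (C - D)/(n(n-1)/2) = (7 - 8)/15 = -0.066667.
Step 4: Exact two-sided p-value (enumerate n! = 720 permutations of y under H0): p = 1.000000.
Step 5: alpha = 0.1. fail to reject H0.

tau_b = -0.0667 (C=7, D=8), p = 1.000000, fail to reject H0.


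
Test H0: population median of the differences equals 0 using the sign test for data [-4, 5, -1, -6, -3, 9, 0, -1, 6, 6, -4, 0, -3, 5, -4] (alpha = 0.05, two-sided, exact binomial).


Step 1: Discard zero differences. Original n = 15; n_eff = number of nonzero differences = 13.
Nonzero differences (with sign): -4, +5, -1, -6, -3, +9, -1, +6, +6, -4, -3, +5, -4
Step 2: Count signs: positive = 5, negative = 8.
Step 3: Under H0: P(positive) = 0.5, so the number of positives S ~ Bin(13, 0.5).
Step 4: Two-sided exact p-value = sum of Bin(13,0.5) probabilities at or below the observed probability = 0.581055.
Step 5: alpha = 0.05. fail to reject H0.

n_eff = 13, pos = 5, neg = 8, p = 0.581055, fail to reject H0.


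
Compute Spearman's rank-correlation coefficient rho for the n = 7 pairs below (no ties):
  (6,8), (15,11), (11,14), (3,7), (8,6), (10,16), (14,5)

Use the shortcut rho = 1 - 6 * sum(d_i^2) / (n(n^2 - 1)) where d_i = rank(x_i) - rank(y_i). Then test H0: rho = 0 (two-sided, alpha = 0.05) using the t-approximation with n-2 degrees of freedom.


Step 1: Rank x and y separately (midranks; no ties here).
rank(x): 6->2, 15->7, 11->5, 3->1, 8->3, 10->4, 14->6
rank(y): 8->4, 11->5, 14->6, 7->3, 6->2, 16->7, 5->1
Step 2: d_i = R_x(i) - R_y(i); compute d_i^2.
  (2-4)^2=4, (7-5)^2=4, (5-6)^2=1, (1-3)^2=4, (3-2)^2=1, (4-7)^2=9, (6-1)^2=25
sum(d^2) = 48.
Step 3: rho = 1 - 6*48 / (7*(7^2 - 1)) = 1 - 288/336 = 0.142857.
Step 4: Under H0, t = rho * sqrt((n-2)/(1-rho^2)) = 0.3227 ~ t(5).
Step 5: Two-sided p-value from the t-distribution with 5 df = 0.759945.
Step 6: alpha = 0.05. fail to reject H0.

rho = 0.1429, p = 0.759945, fail to reject H0 at alpha = 0.05.


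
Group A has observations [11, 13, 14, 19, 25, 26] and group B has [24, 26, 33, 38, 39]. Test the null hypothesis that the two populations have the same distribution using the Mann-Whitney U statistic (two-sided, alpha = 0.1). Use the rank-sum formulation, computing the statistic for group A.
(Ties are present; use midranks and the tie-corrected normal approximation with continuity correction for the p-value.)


Step 1: Combine and sort all 11 observations; assign midranks.
sorted (value, group): (11,X), (13,X), (14,X), (19,X), (24,Y), (25,X), (26,X), (26,Y), (33,Y), (38,Y), (39,Y)
ranks: 11->1, 13->2, 14->3, 19->4, 24->5, 25->6, 26->7.5, 26->7.5, 33->9, 38->10, 39->11
Step 2: Rank sum for X: R1 = 1 + 2 + 3 + 4 + 6 + 7.5 = 23.5.
Step 3: U_X = R1 - n1(n1+1)/2 = 23.5 - 6*7/2 = 23.5 - 21 = 2.5.
       U_Y = n1*n2 - U_X = 30 - 2.5 = 27.5.
Step 4: Ties are present, so use the tie-corrected normal approximation (with continuity correction) for the p-value.
Step 5: p-value = 0.028100; compare to alpha = 0.1. reject H0.

U_X = 2.5, p = 0.028100, reject H0 at alpha = 0.1.


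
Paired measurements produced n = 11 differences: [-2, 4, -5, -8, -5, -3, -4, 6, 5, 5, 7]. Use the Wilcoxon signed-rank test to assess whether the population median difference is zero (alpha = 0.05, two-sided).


Step 1: Drop any zero differences (none here) and take |d_i|.
|d| = [2, 4, 5, 8, 5, 3, 4, 6, 5, 5, 7]
Step 2: Midrank |d_i| (ties get averaged ranks).
ranks: |2|->1, |4|->3.5, |5|->6.5, |8|->11, |5|->6.5, |3|->2, |4|->3.5, |6|->9, |5|->6.5, |5|->6.5, |7|->10
Step 3: Attach original signs; sum ranks with positive sign and with negative sign.
W+ = 3.5 + 9 + 6.5 + 6.5 + 10 = 35.5
W- = 1 + 6.5 + 11 + 6.5 + 2 + 3.5 = 30.5
(Check: W+ + W- = 66 should equal n(n+1)/2 = 66.)
Step 4: Test statistic W = min(W+, W-) = 30.5.
Step 5: Ties in |d|, so use the tie-corrected normal approximation.
        E[W] = n(n+1)/4 = 11*12/4 = 33.
        Tie groups: |d|=4 (t=2), |d|=5 (t=4); sum(t^3 - t) = 66.
        Var[W] = n(n+1)(2n+1)/24 - sum(t^3-t)/48 = 3036/24 - 66/48 = 125.125.
        z = (W - E[W]) / sqrt(Var[W]) = (30.5 - 33) / 11.1859 = -0.2235.
        Two-sided p = 2*Phi(z) = 0.823150.
Step 6: alpha = 0.05. fail to reject H0.

W+ = 35.5, W- = 30.5, W = min = 30.5, p = 0.823150, fail to reject H0.


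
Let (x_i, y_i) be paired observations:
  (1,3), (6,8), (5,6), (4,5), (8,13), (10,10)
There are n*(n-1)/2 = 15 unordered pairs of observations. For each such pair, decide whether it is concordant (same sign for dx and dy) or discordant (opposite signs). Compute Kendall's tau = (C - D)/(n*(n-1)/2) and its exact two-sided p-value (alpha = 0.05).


Step 1: Enumerate the 15 unordered pairs (i,j) with i<j and classify each by sign(x_j-x_i) * sign(y_j-y_i).
  (1,2):dx=+5,dy=+5->C; (1,3):dx=+4,dy=+3->C; (1,4):dx=+3,dy=+2->C; (1,5):dx=+7,dy=+10->C
  (1,6):dx=+9,dy=+7->C; (2,3):dx=-1,dy=-2->C; (2,4):dx=-2,dy=-3->C; (2,5):dx=+2,dy=+5->C
  (2,6):dx=+4,dy=+2->C; (3,4):dx=-1,dy=-1->C; (3,5):dx=+3,dy=+7->C; (3,6):dx=+5,dy=+4->C
  (4,5):dx=+4,dy=+8->C; (4,6):dx=+6,dy=+5->C; (5,6):dx=+2,dy=-3->D
Step 2: C = 14, D = 1, total pairs = 15.
Step 3: tau = (C - D)/(n(n-1)/2) = (14 - 1)/15 = 0.866667.
Step 4: Exact two-sided p-value (enumerate n! = 720 permutations of y under H0): p = 0.016667.
Step 5: alpha = 0.05. reject H0.

tau_b = 0.8667 (C=14, D=1), p = 0.016667, reject H0.


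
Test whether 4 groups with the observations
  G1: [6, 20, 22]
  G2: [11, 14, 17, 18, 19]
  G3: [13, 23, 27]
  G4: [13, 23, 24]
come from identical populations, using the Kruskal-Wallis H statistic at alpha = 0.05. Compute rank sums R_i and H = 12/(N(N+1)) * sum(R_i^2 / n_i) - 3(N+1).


Step 1: Combine all N = 14 observations and assign midranks.
sorted (value, group, rank): (6,G1,1), (11,G2,2), (13,G3,3.5), (13,G4,3.5), (14,G2,5), (17,G2,6), (18,G2,7), (19,G2,8), (20,G1,9), (22,G1,10), (23,G3,11.5), (23,G4,11.5), (24,G4,13), (27,G3,14)
Step 2: Sum ranks within each group.
R_1 = 20 (n_1 = 3)
R_2 = 28 (n_2 = 5)
R_3 = 29 (n_3 = 3)
R_4 = 28 (n_4 = 3)
Step 3: H = 12/(N(N+1)) * sum(R_i^2/n_i) - 3(N+1)
     = 12/(14*15) * (20^2/3 + 28^2/5 + 29^2/3 + 28^2/3) - 3*15
     = 0.057143 * 831.8 - 45
     = 2.531429.
Step 4: Ties present; correction factor C = 1 - 12/(14^3 - 14) = 0.995604. Corrected H = 2.531429 / 0.995604 = 2.542605.
Step 5: Under H0, H ~ chi^2(3); p-value = 0.467641.
Step 6: alpha = 0.05. fail to reject H0.

H = 2.5426, df = 3, p = 0.467641, fail to reject H0.


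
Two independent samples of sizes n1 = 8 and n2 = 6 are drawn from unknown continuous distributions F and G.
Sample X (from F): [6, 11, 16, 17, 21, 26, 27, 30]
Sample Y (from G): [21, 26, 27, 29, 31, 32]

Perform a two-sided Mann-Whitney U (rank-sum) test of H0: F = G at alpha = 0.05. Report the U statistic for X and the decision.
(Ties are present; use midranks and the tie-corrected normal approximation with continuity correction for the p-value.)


Step 1: Combine and sort all 14 observations; assign midranks.
sorted (value, group): (6,X), (11,X), (16,X), (17,X), (21,X), (21,Y), (26,X), (26,Y), (27,X), (27,Y), (29,Y), (30,X), (31,Y), (32,Y)
ranks: 6->1, 11->2, 16->3, 17->4, 21->5.5, 21->5.5, 26->7.5, 26->7.5, 27->9.5, 27->9.5, 29->11, 30->12, 31->13, 32->14
Step 2: Rank sum for X: R1 = 1 + 2 + 3 + 4 + 5.5 + 7.5 + 9.5 + 12 = 44.5.
Step 3: U_X = R1 - n1(n1+1)/2 = 44.5 - 8*9/2 = 44.5 - 36 = 8.5.
       U_Y = n1*n2 - U_X = 48 - 8.5 = 39.5.
Step 4: Ties are present, so use the tie-corrected normal approximation (with continuity correction) for the p-value.
Step 5: p-value = 0.052027; compare to alpha = 0.05. fail to reject H0.

U_X = 8.5, p = 0.052027, fail to reject H0 at alpha = 0.05.


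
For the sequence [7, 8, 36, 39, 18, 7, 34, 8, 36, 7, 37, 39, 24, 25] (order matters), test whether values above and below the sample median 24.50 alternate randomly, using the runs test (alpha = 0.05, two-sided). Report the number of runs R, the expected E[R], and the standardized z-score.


Step 1: Compute median = 24.50; label A = above, B = below.
Labels in order: BBAABBABABAABA  (n_A = 7, n_B = 7)
Step 2: Count runs R = 10.
Step 3: Under H0 (random ordering), E[R] = 2*n_A*n_B/(n_A+n_B) + 1 = 2*7*7/14 + 1 = 8.0000.
        Var[R] = 2*n_A*n_B*(2*n_A*n_B - n_A - n_B) / ((n_A+n_B)^2 * (n_A+n_B-1)) = 8232/2548 = 3.2308.
        SD[R] = 1.7974.
Step 4: Continuity-corrected z = (R - 0.5 - E[R]) / SD[R] = (10 - 0.5 - 8.0000) / 1.7974 = 0.8345.
Step 5: Two-sided p-value via normal approximation = 2*(1 - Phi(|z|)) = 0.403986.
Step 6: alpha = 0.05. fail to reject H0.

R = 10, z = 0.8345, p = 0.403986, fail to reject H0.


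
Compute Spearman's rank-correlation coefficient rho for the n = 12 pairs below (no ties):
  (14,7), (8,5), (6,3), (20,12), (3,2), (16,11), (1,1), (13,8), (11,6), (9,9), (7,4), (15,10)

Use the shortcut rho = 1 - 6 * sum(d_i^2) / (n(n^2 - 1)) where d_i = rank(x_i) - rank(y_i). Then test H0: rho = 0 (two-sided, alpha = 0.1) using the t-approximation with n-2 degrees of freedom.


Step 1: Rank x and y separately (midranks; no ties here).
rank(x): 14->9, 8->5, 6->3, 20->12, 3->2, 16->11, 1->1, 13->8, 11->7, 9->6, 7->4, 15->10
rank(y): 7->7, 5->5, 3->3, 12->12, 2->2, 11->11, 1->1, 8->8, 6->6, 9->9, 4->4, 10->10
Step 2: d_i = R_x(i) - R_y(i); compute d_i^2.
  (9-7)^2=4, (5-5)^2=0, (3-3)^2=0, (12-12)^2=0, (2-2)^2=0, (11-11)^2=0, (1-1)^2=0, (8-8)^2=0, (7-6)^2=1, (6-9)^2=9, (4-4)^2=0, (10-10)^2=0
sum(d^2) = 14.
Step 3: rho = 1 - 6*14 / (12*(12^2 - 1)) = 1 - 84/1716 = 0.951049.
Step 4: Under H0, t = rho * sqrt((n-2)/(1-rho^2)) = 9.7317 ~ t(10).
Step 5: Two-sided p-value from the t-distribution with 10 df = 0.000002.
Step 6: alpha = 0.1. reject H0.

rho = 0.9510, p = 0.000002, reject H0 at alpha = 0.1.


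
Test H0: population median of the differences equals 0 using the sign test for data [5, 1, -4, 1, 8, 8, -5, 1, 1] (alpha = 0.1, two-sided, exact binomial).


Step 1: Discard zero differences. Original n = 9; n_eff = number of nonzero differences = 9.
Nonzero differences (with sign): +5, +1, -4, +1, +8, +8, -5, +1, +1
Step 2: Count signs: positive = 7, negative = 2.
Step 3: Under H0: P(positive) = 0.5, so the number of positives S ~ Bin(9, 0.5).
Step 4: Two-sided exact p-value = sum of Bin(9,0.5) probabilities at or below the observed probability = 0.179688.
Step 5: alpha = 0.1. fail to reject H0.

n_eff = 9, pos = 7, neg = 2, p = 0.179688, fail to reject H0.


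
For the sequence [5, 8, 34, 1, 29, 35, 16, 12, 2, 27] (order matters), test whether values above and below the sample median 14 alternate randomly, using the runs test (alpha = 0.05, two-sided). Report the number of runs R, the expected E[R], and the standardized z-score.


Step 1: Compute median = 14; label A = above, B = below.
Labels in order: BBABAAABBA  (n_A = 5, n_B = 5)
Step 2: Count runs R = 6.
Step 3: Under H0 (random ordering), E[R] = 2*n_A*n_B/(n_A+n_B) + 1 = 2*5*5/10 + 1 = 6.0000.
        Var[R] = 2*n_A*n_B*(2*n_A*n_B - n_A - n_B) / ((n_A+n_B)^2 * (n_A+n_B-1)) = 2000/900 = 2.2222.
        SD[R] = 1.4907.
Step 4: R = E[R], so z = 0 with no continuity correction.
Step 5: Two-sided p-value via normal approximation = 2*(1 - Phi(|z|)) = 1.000000.
Step 6: alpha = 0.05. fail to reject H0.

R = 6, z = 0.0000, p = 1.000000, fail to reject H0.


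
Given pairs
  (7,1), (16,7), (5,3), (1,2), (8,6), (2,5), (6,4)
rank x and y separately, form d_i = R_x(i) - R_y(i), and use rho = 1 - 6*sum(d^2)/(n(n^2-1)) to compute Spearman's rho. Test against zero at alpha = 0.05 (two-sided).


Step 1: Rank x and y separately (midranks; no ties here).
rank(x): 7->5, 16->7, 5->3, 1->1, 8->6, 2->2, 6->4
rank(y): 1->1, 7->7, 3->3, 2->2, 6->6, 5->5, 4->4
Step 2: d_i = R_x(i) - R_y(i); compute d_i^2.
  (5-1)^2=16, (7-7)^2=0, (3-3)^2=0, (1-2)^2=1, (6-6)^2=0, (2-5)^2=9, (4-4)^2=0
sum(d^2) = 26.
Step 3: rho = 1 - 6*26 / (7*(7^2 - 1)) = 1 - 156/336 = 0.535714.
Step 4: Under H0, t = rho * sqrt((n-2)/(1-rho^2)) = 1.4186 ~ t(5).
Step 5: Two-sided p-value from the t-distribution with 5 df = 0.215217.
Step 6: alpha = 0.05. fail to reject H0.

rho = 0.5357, p = 0.215217, fail to reject H0 at alpha = 0.05.


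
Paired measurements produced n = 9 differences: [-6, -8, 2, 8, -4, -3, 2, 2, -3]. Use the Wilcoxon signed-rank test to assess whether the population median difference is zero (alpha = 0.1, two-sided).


Step 1: Drop any zero differences (none here) and take |d_i|.
|d| = [6, 8, 2, 8, 4, 3, 2, 2, 3]
Step 2: Midrank |d_i| (ties get averaged ranks).
ranks: |6|->7, |8|->8.5, |2|->2, |8|->8.5, |4|->6, |3|->4.5, |2|->2, |2|->2, |3|->4.5
Step 3: Attach original signs; sum ranks with positive sign and with negative sign.
W+ = 2 + 8.5 + 2 + 2 = 14.5
W- = 7 + 8.5 + 6 + 4.5 + 4.5 = 30.5
(Check: W+ + W- = 45 should equal n(n+1)/2 = 45.)
Step 4: Test statistic W = min(W+, W-) = 14.5.
Step 5: Ties in |d|, so use the tie-corrected normal approximation.
        E[W] = n(n+1)/4 = 9*10/4 = 22.5.
        Tie groups: |d|=2 (t=3), |d|=3 (t=2), |d|=8 (t=2); sum(t^3 - t) = 36.
        Var[W] = n(n+1)(2n+1)/24 - sum(t^3-t)/48 = 1710/24 - 36/48 = 70.5.
        z = (W - E[W]) / sqrt(Var[W]) = (14.5 - 22.5) / 8.3964 = -0.9528.
        Two-sided p = 2*Phi(z) = 0.340698.
Step 6: alpha = 0.1. fail to reject H0.

W+ = 14.5, W- = 30.5, W = min = 14.5, p = 0.340698, fail to reject H0.


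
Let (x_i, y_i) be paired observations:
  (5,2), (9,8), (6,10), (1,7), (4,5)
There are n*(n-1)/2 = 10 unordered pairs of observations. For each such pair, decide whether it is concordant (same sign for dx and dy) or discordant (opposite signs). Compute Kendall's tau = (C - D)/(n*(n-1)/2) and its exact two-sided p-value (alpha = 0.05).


Step 1: Enumerate the 10 unordered pairs (i,j) with i<j and classify each by sign(x_j-x_i) * sign(y_j-y_i).
  (1,2):dx=+4,dy=+6->C; (1,3):dx=+1,dy=+8->C; (1,4):dx=-4,dy=+5->D; (1,5):dx=-1,dy=+3->D
  (2,3):dx=-3,dy=+2->D; (2,4):dx=-8,dy=-1->C; (2,5):dx=-5,dy=-3->C; (3,4):dx=-5,dy=-3->C
  (3,5):dx=-2,dy=-5->C; (4,5):dx=+3,dy=-2->D
Step 2: C = 6, D = 4, total pairs = 10.
Step 3: tau = (C - D)/(n(n-1)/2) = (6 - 4)/10 = 0.200000.
Step 4: Exact two-sided p-value (enumerate n! = 120 permutations of y under H0): p = 0.816667.
Step 5: alpha = 0.05. fail to reject H0.

tau_b = 0.2000 (C=6, D=4), p = 0.816667, fail to reject H0.


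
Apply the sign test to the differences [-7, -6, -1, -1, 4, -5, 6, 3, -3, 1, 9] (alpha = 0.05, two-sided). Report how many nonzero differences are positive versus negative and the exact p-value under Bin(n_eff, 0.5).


Step 1: Discard zero differences. Original n = 11; n_eff = number of nonzero differences = 11.
Nonzero differences (with sign): -7, -6, -1, -1, +4, -5, +6, +3, -3, +1, +9
Step 2: Count signs: positive = 5, negative = 6.
Step 3: Under H0: P(positive) = 0.5, so the number of positives S ~ Bin(11, 0.5).
Step 4: Two-sided exact p-value = sum of Bin(11,0.5) probabilities at or below the observed probability = 1.000000.
Step 5: alpha = 0.05. fail to reject H0.

n_eff = 11, pos = 5, neg = 6, p = 1.000000, fail to reject H0.


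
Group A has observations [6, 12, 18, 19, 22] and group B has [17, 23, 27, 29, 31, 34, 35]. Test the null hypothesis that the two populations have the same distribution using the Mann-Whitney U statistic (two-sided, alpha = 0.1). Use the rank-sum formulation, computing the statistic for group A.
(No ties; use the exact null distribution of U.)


Step 1: Combine and sort all 12 observations; assign midranks.
sorted (value, group): (6,X), (12,X), (17,Y), (18,X), (19,X), (22,X), (23,Y), (27,Y), (29,Y), (31,Y), (34,Y), (35,Y)
ranks: 6->1, 12->2, 17->3, 18->4, 19->5, 22->6, 23->7, 27->8, 29->9, 31->10, 34->11, 35->12
Step 2: Rank sum for X: R1 = 1 + 2 + 4 + 5 + 6 = 18.
Step 3: U_X = R1 - n1(n1+1)/2 = 18 - 5*6/2 = 18 - 15 = 3.
       U_Y = n1*n2 - U_X = 35 - 3 = 32.
Step 4: No ties, so the exact null distribution of U (based on enumerating the C(12,5) = 792 equally likely rank assignments) gives the two-sided p-value.
Step 5: p-value = 0.017677; compare to alpha = 0.1. reject H0.

U_X = 3, p = 0.017677, reject H0 at alpha = 0.1.


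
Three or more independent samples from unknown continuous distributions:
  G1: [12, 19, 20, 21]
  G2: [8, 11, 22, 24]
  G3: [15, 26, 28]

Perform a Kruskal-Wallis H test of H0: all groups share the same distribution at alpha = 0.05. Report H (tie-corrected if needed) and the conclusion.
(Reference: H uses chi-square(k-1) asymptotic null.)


Step 1: Combine all N = 11 observations and assign midranks.
sorted (value, group, rank): (8,G2,1), (11,G2,2), (12,G1,3), (15,G3,4), (19,G1,5), (20,G1,6), (21,G1,7), (22,G2,8), (24,G2,9), (26,G3,10), (28,G3,11)
Step 2: Sum ranks within each group.
R_1 = 21 (n_1 = 4)
R_2 = 20 (n_2 = 4)
R_3 = 25 (n_3 = 3)
Step 3: H = 12/(N(N+1)) * sum(R_i^2/n_i) - 3(N+1)
     = 12/(11*12) * (21^2/4 + 20^2/4 + 25^2/3) - 3*12
     = 0.090909 * 418.583 - 36
     = 2.053030.
Step 4: No ties, so H is used without correction.
Step 5: Under H0, H ~ chi^2(2); p-value = 0.358253.
Step 6: alpha = 0.05. fail to reject H0.

H = 2.0530, df = 2, p = 0.358253, fail to reject H0.


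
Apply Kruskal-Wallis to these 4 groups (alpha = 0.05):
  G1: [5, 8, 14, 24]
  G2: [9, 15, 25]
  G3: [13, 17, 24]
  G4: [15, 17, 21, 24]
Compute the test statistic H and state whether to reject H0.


Step 1: Combine all N = 14 observations and assign midranks.
sorted (value, group, rank): (5,G1,1), (8,G1,2), (9,G2,3), (13,G3,4), (14,G1,5), (15,G2,6.5), (15,G4,6.5), (17,G3,8.5), (17,G4,8.5), (21,G4,10), (24,G1,12), (24,G3,12), (24,G4,12), (25,G2,14)
Step 2: Sum ranks within each group.
R_1 = 20 (n_1 = 4)
R_2 = 23.5 (n_2 = 3)
R_3 = 24.5 (n_3 = 3)
R_4 = 37 (n_4 = 4)
Step 3: H = 12/(N(N+1)) * sum(R_i^2/n_i) - 3(N+1)
     = 12/(14*15) * (20^2/4 + 23.5^2/3 + 24.5^2/3 + 37^2/4) - 3*15
     = 0.057143 * 826.417 - 45
     = 2.223810.
Step 4: Ties present; correction factor C = 1 - 36/(14^3 - 14) = 0.986813. Corrected H = 2.223810 / 0.986813 = 2.253526.
Step 5: Under H0, H ~ chi^2(3); p-value = 0.521482.
Step 6: alpha = 0.05. fail to reject H0.

H = 2.2535, df = 3, p = 0.521482, fail to reject H0.


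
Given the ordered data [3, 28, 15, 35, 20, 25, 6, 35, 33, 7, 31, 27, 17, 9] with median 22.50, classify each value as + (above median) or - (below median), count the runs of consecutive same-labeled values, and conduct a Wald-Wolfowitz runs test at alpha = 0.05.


Step 1: Compute median = 22.50; label A = above, B = below.
Labels in order: BABABABAABAABB  (n_A = 7, n_B = 7)
Step 2: Count runs R = 11.
Step 3: Under H0 (random ordering), E[R] = 2*n_A*n_B/(n_A+n_B) + 1 = 2*7*7/14 + 1 = 8.0000.
        Var[R] = 2*n_A*n_B*(2*n_A*n_B - n_A - n_B) / ((n_A+n_B)^2 * (n_A+n_B-1)) = 8232/2548 = 3.2308.
        SD[R] = 1.7974.
Step 4: Continuity-corrected z = (R - 0.5 - E[R]) / SD[R] = (11 - 0.5 - 8.0000) / 1.7974 = 1.3909.
Step 5: Two-sided p-value via normal approximation = 2*(1 - Phi(|z|)) = 0.164264.
Step 6: alpha = 0.05. fail to reject H0.

R = 11, z = 1.3909, p = 0.164264, fail to reject H0.


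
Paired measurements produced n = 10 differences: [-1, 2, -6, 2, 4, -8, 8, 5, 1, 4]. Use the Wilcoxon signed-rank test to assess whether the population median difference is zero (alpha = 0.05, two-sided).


Step 1: Drop any zero differences (none here) and take |d_i|.
|d| = [1, 2, 6, 2, 4, 8, 8, 5, 1, 4]
Step 2: Midrank |d_i| (ties get averaged ranks).
ranks: |1|->1.5, |2|->3.5, |6|->8, |2|->3.5, |4|->5.5, |8|->9.5, |8|->9.5, |5|->7, |1|->1.5, |4|->5.5
Step 3: Attach original signs; sum ranks with positive sign and with negative sign.
W+ = 3.5 + 3.5 + 5.5 + 9.5 + 7 + 1.5 + 5.5 = 36
W- = 1.5 + 8 + 9.5 = 19
(Check: W+ + W- = 55 should equal n(n+1)/2 = 55.)
Step 4: Test statistic W = min(W+, W-) = 19.
Step 5: Ties in |d|, so use the tie-corrected normal approximation.
        E[W] = n(n+1)/4 = 10*11/4 = 27.5.
        Tie groups: |d|=1 (t=2), |d|=2 (t=2), |d|=4 (t=2), |d|=8 (t=2); sum(t^3 - t) = 24.
        Var[W] = n(n+1)(2n+1)/24 - sum(t^3-t)/48 = 2310/24 - 24/48 = 95.75.
        z = (W - E[W]) / sqrt(Var[W]) = (19 - 27.5) / 9.7852 = -0.8687.
        Two-sided p = 2*Phi(z) = 0.385033.
Step 6: alpha = 0.05. fail to reject H0.

W+ = 36, W- = 19, W = min = 19, p = 0.385033, fail to reject H0.


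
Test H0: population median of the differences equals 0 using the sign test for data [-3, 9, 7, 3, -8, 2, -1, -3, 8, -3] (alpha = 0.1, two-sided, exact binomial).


Step 1: Discard zero differences. Original n = 10; n_eff = number of nonzero differences = 10.
Nonzero differences (with sign): -3, +9, +7, +3, -8, +2, -1, -3, +8, -3
Step 2: Count signs: positive = 5, negative = 5.
Step 3: Under H0: P(positive) = 0.5, so the number of positives S ~ Bin(10, 0.5).
Step 4: Two-sided exact p-value = sum of Bin(10,0.5) probabilities at or below the observed probability = 1.000000.
Step 5: alpha = 0.1. fail to reject H0.

n_eff = 10, pos = 5, neg = 5, p = 1.000000, fail to reject H0.


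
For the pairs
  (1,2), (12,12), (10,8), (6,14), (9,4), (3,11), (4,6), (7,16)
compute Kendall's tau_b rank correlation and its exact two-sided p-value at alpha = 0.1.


Step 1: Enumerate the 28 unordered pairs (i,j) with i<j and classify each by sign(x_j-x_i) * sign(y_j-y_i).
  (1,2):dx=+11,dy=+10->C; (1,3):dx=+9,dy=+6->C; (1,4):dx=+5,dy=+12->C; (1,5):dx=+8,dy=+2->C
  (1,6):dx=+2,dy=+9->C; (1,7):dx=+3,dy=+4->C; (1,8):dx=+6,dy=+14->C; (2,3):dx=-2,dy=-4->C
  (2,4):dx=-6,dy=+2->D; (2,5):dx=-3,dy=-8->C; (2,6):dx=-9,dy=-1->C; (2,7):dx=-8,dy=-6->C
  (2,8):dx=-5,dy=+4->D; (3,4):dx=-4,dy=+6->D; (3,5):dx=-1,dy=-4->C; (3,6):dx=-7,dy=+3->D
  (3,7):dx=-6,dy=-2->C; (3,8):dx=-3,dy=+8->D; (4,5):dx=+3,dy=-10->D; (4,6):dx=-3,dy=-3->C
  (4,7):dx=-2,dy=-8->C; (4,8):dx=+1,dy=+2->C; (5,6):dx=-6,dy=+7->D; (5,7):dx=-5,dy=+2->D
  (5,8):dx=-2,dy=+12->D; (6,7):dx=+1,dy=-5->D; (6,8):dx=+4,dy=+5->C; (7,8):dx=+3,dy=+10->C
Step 2: C = 18, D = 10, total pairs = 28.
Step 3: tau = (C - D)/(n(n-1)/2) = (18 - 10)/28 = 0.285714.
Step 4: Exact two-sided p-value (enumerate n! = 40320 permutations of y under H0): p = 0.398760.
Step 5: alpha = 0.1. fail to reject H0.

tau_b = 0.2857 (C=18, D=10), p = 0.398760, fail to reject H0.


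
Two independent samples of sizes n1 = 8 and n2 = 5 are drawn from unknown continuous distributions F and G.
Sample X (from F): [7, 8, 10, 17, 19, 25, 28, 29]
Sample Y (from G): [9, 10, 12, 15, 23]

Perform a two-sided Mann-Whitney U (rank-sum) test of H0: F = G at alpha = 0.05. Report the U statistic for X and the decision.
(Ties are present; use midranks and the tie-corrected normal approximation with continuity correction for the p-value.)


Step 1: Combine and sort all 13 observations; assign midranks.
sorted (value, group): (7,X), (8,X), (9,Y), (10,X), (10,Y), (12,Y), (15,Y), (17,X), (19,X), (23,Y), (25,X), (28,X), (29,X)
ranks: 7->1, 8->2, 9->3, 10->4.5, 10->4.5, 12->6, 15->7, 17->8, 19->9, 23->10, 25->11, 28->12, 29->13
Step 2: Rank sum for X: R1 = 1 + 2 + 4.5 + 8 + 9 + 11 + 12 + 13 = 60.5.
Step 3: U_X = R1 - n1(n1+1)/2 = 60.5 - 8*9/2 = 60.5 - 36 = 24.5.
       U_Y = n1*n2 - U_X = 40 - 24.5 = 15.5.
Step 4: Ties are present, so use the tie-corrected normal approximation (with continuity correction) for the p-value.
Step 5: p-value = 0.557643; compare to alpha = 0.05. fail to reject H0.

U_X = 24.5, p = 0.557643, fail to reject H0 at alpha = 0.05.


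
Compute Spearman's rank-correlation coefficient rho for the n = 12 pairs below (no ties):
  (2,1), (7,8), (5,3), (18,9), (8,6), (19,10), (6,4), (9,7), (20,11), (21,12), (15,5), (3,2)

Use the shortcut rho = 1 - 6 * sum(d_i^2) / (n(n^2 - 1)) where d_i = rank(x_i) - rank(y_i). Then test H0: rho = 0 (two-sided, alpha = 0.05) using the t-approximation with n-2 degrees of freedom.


Step 1: Rank x and y separately (midranks; no ties here).
rank(x): 2->1, 7->5, 5->3, 18->9, 8->6, 19->10, 6->4, 9->7, 20->11, 21->12, 15->8, 3->2
rank(y): 1->1, 8->8, 3->3, 9->9, 6->6, 10->10, 4->4, 7->7, 11->11, 12->12, 5->5, 2->2
Step 2: d_i = R_x(i) - R_y(i); compute d_i^2.
  (1-1)^2=0, (5-8)^2=9, (3-3)^2=0, (9-9)^2=0, (6-6)^2=0, (10-10)^2=0, (4-4)^2=0, (7-7)^2=0, (11-11)^2=0, (12-12)^2=0, (8-5)^2=9, (2-2)^2=0
sum(d^2) = 18.
Step 3: rho = 1 - 6*18 / (12*(12^2 - 1)) = 1 - 108/1716 = 0.937063.
Step 4: Under H0, t = rho * sqrt((n-2)/(1-rho^2)) = 8.4868 ~ t(10).
Step 5: Two-sided p-value from the t-distribution with 10 df = 0.000007.
Step 6: alpha = 0.05. reject H0.

rho = 0.9371, p = 0.000007, reject H0 at alpha = 0.05.


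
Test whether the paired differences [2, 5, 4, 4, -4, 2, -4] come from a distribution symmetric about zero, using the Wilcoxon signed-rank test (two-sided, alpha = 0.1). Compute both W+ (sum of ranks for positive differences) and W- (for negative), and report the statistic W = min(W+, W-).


Step 1: Drop any zero differences (none here) and take |d_i|.
|d| = [2, 5, 4, 4, 4, 2, 4]
Step 2: Midrank |d_i| (ties get averaged ranks).
ranks: |2|->1.5, |5|->7, |4|->4.5, |4|->4.5, |4|->4.5, |2|->1.5, |4|->4.5
Step 3: Attach original signs; sum ranks with positive sign and with negative sign.
W+ = 1.5 + 7 + 4.5 + 4.5 + 1.5 = 19
W- = 4.5 + 4.5 = 9
(Check: W+ + W- = 28 should equal n(n+1)/2 = 28.)
Step 4: Test statistic W = min(W+, W-) = 9.
Step 5: Ties in |d|, so use the tie-corrected normal approximation.
        E[W] = n(n+1)/4 = 7*8/4 = 14.
        Tie groups: |d|=2 (t=2), |d|=4 (t=4); sum(t^3 - t) = 66.
        Var[W] = n(n+1)(2n+1)/24 - sum(t^3-t)/48 = 840/24 - 66/48 = 33.625.
        z = (W - E[W]) / sqrt(Var[W]) = (9 - 14) / 5.7987 = -0.8623.
        Two-sided p = 2*Phi(z) = 0.388544.
Step 6: alpha = 0.1. fail to reject H0.

W+ = 19, W- = 9, W = min = 9, p = 0.388544, fail to reject H0.


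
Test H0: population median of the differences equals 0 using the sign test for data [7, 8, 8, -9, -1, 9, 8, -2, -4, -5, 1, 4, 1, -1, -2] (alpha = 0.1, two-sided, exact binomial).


Step 1: Discard zero differences. Original n = 15; n_eff = number of nonzero differences = 15.
Nonzero differences (with sign): +7, +8, +8, -9, -1, +9, +8, -2, -4, -5, +1, +4, +1, -1, -2
Step 2: Count signs: positive = 8, negative = 7.
Step 3: Under H0: P(positive) = 0.5, so the number of positives S ~ Bin(15, 0.5).
Step 4: Two-sided exact p-value = sum of Bin(15,0.5) probabilities at or below the observed probability = 1.000000.
Step 5: alpha = 0.1. fail to reject H0.

n_eff = 15, pos = 8, neg = 7, p = 1.000000, fail to reject H0.


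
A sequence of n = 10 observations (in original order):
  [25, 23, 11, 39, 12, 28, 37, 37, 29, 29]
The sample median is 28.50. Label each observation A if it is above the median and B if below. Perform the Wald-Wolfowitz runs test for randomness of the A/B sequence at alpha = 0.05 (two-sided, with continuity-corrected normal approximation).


Step 1: Compute median = 28.50; label A = above, B = below.
Labels in order: BBBABBAAAA  (n_A = 5, n_B = 5)
Step 2: Count runs R = 4.
Step 3: Under H0 (random ordering), E[R] = 2*n_A*n_B/(n_A+n_B) + 1 = 2*5*5/10 + 1 = 6.0000.
        Var[R] = 2*n_A*n_B*(2*n_A*n_B - n_A - n_B) / ((n_A+n_B)^2 * (n_A+n_B-1)) = 2000/900 = 2.2222.
        SD[R] = 1.4907.
Step 4: Continuity-corrected z = (R + 0.5 - E[R]) / SD[R] = (4 + 0.5 - 6.0000) / 1.4907 = -1.0062.
Step 5: Two-sided p-value via normal approximation = 2*(1 - Phi(|z|)) = 0.314305.
Step 6: alpha = 0.05. fail to reject H0.

R = 4, z = -1.0062, p = 0.314305, fail to reject H0.


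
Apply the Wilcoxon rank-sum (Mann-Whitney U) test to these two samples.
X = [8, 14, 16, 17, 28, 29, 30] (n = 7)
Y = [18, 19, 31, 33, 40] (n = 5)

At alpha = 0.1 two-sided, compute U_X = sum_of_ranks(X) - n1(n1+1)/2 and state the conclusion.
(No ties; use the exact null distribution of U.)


Step 1: Combine and sort all 12 observations; assign midranks.
sorted (value, group): (8,X), (14,X), (16,X), (17,X), (18,Y), (19,Y), (28,X), (29,X), (30,X), (31,Y), (33,Y), (40,Y)
ranks: 8->1, 14->2, 16->3, 17->4, 18->5, 19->6, 28->7, 29->8, 30->9, 31->10, 33->11, 40->12
Step 2: Rank sum for X: R1 = 1 + 2 + 3 + 4 + 7 + 8 + 9 = 34.
Step 3: U_X = R1 - n1(n1+1)/2 = 34 - 7*8/2 = 34 - 28 = 6.
       U_Y = n1*n2 - U_X = 35 - 6 = 29.
Step 4: No ties, so the exact null distribution of U (based on enumerating the C(12,7) = 792 equally likely rank assignments) gives the two-sided p-value.
Step 5: p-value = 0.073232; compare to alpha = 0.1. reject H0.

U_X = 6, p = 0.073232, reject H0 at alpha = 0.1.


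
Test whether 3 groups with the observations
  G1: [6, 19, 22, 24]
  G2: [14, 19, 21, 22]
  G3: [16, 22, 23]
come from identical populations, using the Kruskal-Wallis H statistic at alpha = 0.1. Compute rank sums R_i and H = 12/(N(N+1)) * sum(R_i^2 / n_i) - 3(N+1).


Step 1: Combine all N = 11 observations and assign midranks.
sorted (value, group, rank): (6,G1,1), (14,G2,2), (16,G3,3), (19,G1,4.5), (19,G2,4.5), (21,G2,6), (22,G1,8), (22,G2,8), (22,G3,8), (23,G3,10), (24,G1,11)
Step 2: Sum ranks within each group.
R_1 = 24.5 (n_1 = 4)
R_2 = 20.5 (n_2 = 4)
R_3 = 21 (n_3 = 3)
Step 3: H = 12/(N(N+1)) * sum(R_i^2/n_i) - 3(N+1)
     = 12/(11*12) * (24.5^2/4 + 20.5^2/4 + 21^2/3) - 3*12
     = 0.090909 * 402.125 - 36
     = 0.556818.
Step 4: Ties present; correction factor C = 1 - 30/(11^3 - 11) = 0.977273. Corrected H = 0.556818 / 0.977273 = 0.569767.
Step 5: Under H0, H ~ chi^2(2); p-value = 0.752102.
Step 6: alpha = 0.1. fail to reject H0.

H = 0.5698, df = 2, p = 0.752102, fail to reject H0.


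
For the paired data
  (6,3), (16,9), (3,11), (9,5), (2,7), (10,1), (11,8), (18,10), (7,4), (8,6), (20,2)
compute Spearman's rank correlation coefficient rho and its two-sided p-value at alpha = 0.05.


Step 1: Rank x and y separately (midranks; no ties here).
rank(x): 6->3, 16->9, 3->2, 9->6, 2->1, 10->7, 11->8, 18->10, 7->4, 8->5, 20->11
rank(y): 3->3, 9->9, 11->11, 5->5, 7->7, 1->1, 8->8, 10->10, 4->4, 6->6, 2->2
Step 2: d_i = R_x(i) - R_y(i); compute d_i^2.
  (3-3)^2=0, (9-9)^2=0, (2-11)^2=81, (6-5)^2=1, (1-7)^2=36, (7-1)^2=36, (8-8)^2=0, (10-10)^2=0, (4-4)^2=0, (5-6)^2=1, (11-2)^2=81
sum(d^2) = 236.
Step 3: rho = 1 - 6*236 / (11*(11^2 - 1)) = 1 - 1416/1320 = -0.072727.
Step 4: Under H0, t = rho * sqrt((n-2)/(1-rho^2)) = -0.2188 ~ t(9).
Step 5: Two-sided p-value from the t-distribution with 9 df = 0.831716.
Step 6: alpha = 0.05. fail to reject H0.

rho = -0.0727, p = 0.831716, fail to reject H0 at alpha = 0.05.
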